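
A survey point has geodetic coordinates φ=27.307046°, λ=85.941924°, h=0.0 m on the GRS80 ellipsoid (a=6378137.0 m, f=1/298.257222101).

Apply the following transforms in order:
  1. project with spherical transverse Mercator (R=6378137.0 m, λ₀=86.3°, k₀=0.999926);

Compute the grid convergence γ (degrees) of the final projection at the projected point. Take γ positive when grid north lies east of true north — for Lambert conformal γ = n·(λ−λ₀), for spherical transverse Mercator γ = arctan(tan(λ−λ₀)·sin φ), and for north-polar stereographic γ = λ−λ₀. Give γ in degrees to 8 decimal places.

start: φ=27.307046°, λ=85.941924°, h=0.000 m
→ into tm (λ₀=86.3°): φ=27.30704600°, λ−λ₀=-0.35807600°
convergence γ = -0.16427222°

-0.16427222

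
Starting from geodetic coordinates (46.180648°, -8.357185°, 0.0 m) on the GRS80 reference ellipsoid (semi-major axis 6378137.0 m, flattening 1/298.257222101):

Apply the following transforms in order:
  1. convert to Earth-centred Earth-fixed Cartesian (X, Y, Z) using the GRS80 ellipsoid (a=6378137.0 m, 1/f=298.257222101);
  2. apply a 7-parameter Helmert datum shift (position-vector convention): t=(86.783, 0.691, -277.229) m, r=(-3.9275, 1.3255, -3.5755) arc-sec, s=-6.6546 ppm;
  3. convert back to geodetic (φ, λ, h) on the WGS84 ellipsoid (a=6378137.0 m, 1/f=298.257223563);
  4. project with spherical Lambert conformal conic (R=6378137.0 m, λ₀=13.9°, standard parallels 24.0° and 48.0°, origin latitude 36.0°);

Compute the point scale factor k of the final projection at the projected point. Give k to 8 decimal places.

start: φ=46.180648°, λ=-8.357185°, h=0.000 m
→ ECEF (a=6378137.000, f=1/298.257222101): X=4376878.1607, Y=-642979.5065, Z=4579173.1970
→ Helmert 7p (PV): X=4376954.0982, Y=-642963.2155, Z=4578849.6118
→ geod (Bowring, a=6378137.000): φ=46.17815998°, λ=-8.35683331°, h=-183.0889 m
→ into lcc (λ₀=13.9°): φ=46.17815998°, λ−λ₀=-22.25683331°
scale k = 0.99347017

0.99347017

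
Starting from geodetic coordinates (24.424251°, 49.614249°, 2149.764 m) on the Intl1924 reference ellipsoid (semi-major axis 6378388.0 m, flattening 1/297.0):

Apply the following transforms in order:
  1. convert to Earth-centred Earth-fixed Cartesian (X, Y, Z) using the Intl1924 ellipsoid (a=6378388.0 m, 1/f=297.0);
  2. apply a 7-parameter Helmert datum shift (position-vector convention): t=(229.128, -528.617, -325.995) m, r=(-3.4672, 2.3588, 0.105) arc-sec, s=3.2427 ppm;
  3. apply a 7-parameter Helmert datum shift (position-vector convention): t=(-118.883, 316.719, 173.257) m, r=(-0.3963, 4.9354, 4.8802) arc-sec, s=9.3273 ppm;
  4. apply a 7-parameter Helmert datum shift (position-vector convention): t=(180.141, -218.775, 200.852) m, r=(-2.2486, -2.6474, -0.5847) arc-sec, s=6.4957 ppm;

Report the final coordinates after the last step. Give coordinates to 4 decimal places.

X=3766666.3086 m, Y=4427476.2048 m, Z=2621946.0996 m

start: φ=24.424251°, λ=49.614249°, h=2149.764 m
→ ECEF (a=6378388.000, f=1/297.0): X=3766339.4969, Y=4427664.4134, Z=2622064.0564
→ Helmert 7p (PV): X=3766608.5695, Y=4427196.1469, Z=2621629.0659
→ Helmert 7p (PV): X=3766482.8005, Y=4427648.3150, Z=2621728.1431
→ Helmert 7p (PV): X=3766666.3086, Y=4427476.2048, Z=2621946.0996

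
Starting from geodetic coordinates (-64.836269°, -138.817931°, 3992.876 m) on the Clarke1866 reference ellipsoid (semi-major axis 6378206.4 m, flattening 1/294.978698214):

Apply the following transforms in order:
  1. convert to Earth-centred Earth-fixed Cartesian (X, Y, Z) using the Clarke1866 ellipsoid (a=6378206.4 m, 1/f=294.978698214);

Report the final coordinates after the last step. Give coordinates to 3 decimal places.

X=-2048109.554 m, Y=-1791852.494 m, Z=-5753393.911 m

start: φ=-64.836269°, λ=-138.817931°, h=3992.876 m
→ ECEF (a=6378206.400, f=1/294.978698214): X=-2048109.5538, Y=-1791852.4940, Z=-5753393.9114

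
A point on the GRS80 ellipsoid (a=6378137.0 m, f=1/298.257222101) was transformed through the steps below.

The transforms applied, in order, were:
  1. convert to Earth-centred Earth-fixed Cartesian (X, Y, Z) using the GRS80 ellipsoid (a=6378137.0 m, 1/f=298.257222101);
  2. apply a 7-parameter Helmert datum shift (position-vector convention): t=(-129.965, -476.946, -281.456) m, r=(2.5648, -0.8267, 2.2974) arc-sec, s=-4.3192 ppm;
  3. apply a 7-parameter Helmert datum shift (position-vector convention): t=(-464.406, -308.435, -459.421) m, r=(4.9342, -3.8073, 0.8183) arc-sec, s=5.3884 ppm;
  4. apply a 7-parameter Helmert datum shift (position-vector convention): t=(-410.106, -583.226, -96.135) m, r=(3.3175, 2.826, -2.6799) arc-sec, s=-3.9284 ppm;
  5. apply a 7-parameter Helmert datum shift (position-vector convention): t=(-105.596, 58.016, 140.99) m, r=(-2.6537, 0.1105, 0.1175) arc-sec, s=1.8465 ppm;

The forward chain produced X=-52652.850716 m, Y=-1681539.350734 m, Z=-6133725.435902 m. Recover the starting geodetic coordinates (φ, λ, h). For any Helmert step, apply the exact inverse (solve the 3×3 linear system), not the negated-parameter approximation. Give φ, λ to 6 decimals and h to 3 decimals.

start: X=-52652.8507, Y=-1681539.3507, Z=-6133725.4359 m
→ Helmert⁻¹: X=-52544.8295, Y=-1681515.3163, Z=-6133876.7614
→ Helmert⁻¹: X=-52029.0495, Y=-1681038.0235, Z=-6133778.3980
→ Helmert⁻¹: X=-51684.2434, Y=-1680867.0446, Z=-6133244.7652
→ Helmert⁻¹: X=-51597.7990, Y=-1680473.0423, Z=-6132968.6962
→ geod (Bowring, a=6378137.000): φ=-74.76763200°, λ=-91.75867600°, h=1001.7930 m

φ=-74.767632°, λ=-91.758676°, h=1001.793 m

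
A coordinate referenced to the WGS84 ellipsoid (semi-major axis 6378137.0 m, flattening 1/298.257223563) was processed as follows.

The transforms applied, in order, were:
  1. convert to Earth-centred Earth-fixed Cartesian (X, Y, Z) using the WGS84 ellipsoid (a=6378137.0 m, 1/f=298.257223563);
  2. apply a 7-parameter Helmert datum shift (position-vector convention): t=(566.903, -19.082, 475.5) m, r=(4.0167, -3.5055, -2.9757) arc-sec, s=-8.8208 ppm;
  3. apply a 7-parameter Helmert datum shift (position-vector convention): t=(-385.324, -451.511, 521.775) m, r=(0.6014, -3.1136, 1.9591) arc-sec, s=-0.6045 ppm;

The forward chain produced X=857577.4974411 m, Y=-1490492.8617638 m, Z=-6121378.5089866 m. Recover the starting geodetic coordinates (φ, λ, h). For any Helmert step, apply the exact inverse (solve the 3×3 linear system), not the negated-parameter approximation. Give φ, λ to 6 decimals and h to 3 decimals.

φ=-74.415502°, λ=-60.090477°, h=901.328 m

start: X=857577.4974, Y=-1490492.8618, Z=-6121378.5090 m
→ Helmert⁻¹: X=857856.7762, Y=-1490068.2489, Z=-6121912.5896
→ Helmert⁻¹: X=857214.8818, Y=-1490169.1689, Z=-6122427.6441
→ geod (Bowring, a=6378137.000): φ=-74.41550200°, λ=-60.09047700°, h=901.3280 m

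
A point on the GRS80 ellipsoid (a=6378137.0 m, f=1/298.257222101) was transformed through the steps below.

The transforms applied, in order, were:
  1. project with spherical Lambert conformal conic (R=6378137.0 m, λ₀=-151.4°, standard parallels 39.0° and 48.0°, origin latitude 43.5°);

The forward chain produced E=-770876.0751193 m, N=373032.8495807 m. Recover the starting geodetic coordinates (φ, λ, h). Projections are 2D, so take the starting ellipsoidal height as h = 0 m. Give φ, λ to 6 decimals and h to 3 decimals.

start: E=-770876.0751, N=373032.8496 m
→ lcc⁻¹: φ=46.43810900°, λ=-161.49152900°

φ=46.438109°, λ=-161.491529°, h=0.000 m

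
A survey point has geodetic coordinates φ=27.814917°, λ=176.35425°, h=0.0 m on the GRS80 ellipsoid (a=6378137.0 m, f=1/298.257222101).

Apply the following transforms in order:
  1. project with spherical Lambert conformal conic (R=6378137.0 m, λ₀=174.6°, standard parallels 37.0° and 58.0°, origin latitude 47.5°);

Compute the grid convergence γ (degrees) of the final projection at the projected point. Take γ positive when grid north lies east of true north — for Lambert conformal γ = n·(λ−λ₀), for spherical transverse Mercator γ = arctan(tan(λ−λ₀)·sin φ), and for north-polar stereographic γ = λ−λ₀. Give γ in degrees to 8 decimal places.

1.30078430

start: φ=27.814917°, λ=176.354250°, h=0.000 m
→ into lcc (λ₀=174.6°): φ=27.81491700°, λ−λ₀=1.75425000°
convergence γ = 1.30078430°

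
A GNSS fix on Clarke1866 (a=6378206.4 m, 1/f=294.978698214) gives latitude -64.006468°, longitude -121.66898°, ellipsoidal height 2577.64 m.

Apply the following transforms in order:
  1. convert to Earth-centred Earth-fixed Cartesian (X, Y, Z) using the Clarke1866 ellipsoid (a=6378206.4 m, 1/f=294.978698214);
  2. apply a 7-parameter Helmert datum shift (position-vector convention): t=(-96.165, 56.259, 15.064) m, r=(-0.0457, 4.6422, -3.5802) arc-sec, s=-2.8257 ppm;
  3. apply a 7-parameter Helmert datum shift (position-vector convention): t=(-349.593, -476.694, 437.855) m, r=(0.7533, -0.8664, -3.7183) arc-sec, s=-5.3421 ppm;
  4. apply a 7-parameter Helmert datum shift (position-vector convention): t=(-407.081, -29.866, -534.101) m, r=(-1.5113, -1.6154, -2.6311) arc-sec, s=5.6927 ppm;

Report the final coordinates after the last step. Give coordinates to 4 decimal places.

X=-1473248.5752 m, Y=-2387019.8033 m, Z=-5712197.5978 m

start: φ=-64.006468°, λ=-121.668980°, h=2577.640 m
→ ECEF (a=6378206.400, f=1/294.978698214): X=-1472224.6508, Y=-2386624.0387, Z=-5712155.2726
→ Helmert 7p (PV): X=-1472486.6385, Y=-2386536.7476, Z=-5712090.4052
→ Helmert 7p (PV): X=-1472847.3937, Y=-2386953.2874, Z=-5711636.9365
→ Helmert 7p (PV): X=-1473248.5752, Y=-2387019.8033, Z=-5712197.5978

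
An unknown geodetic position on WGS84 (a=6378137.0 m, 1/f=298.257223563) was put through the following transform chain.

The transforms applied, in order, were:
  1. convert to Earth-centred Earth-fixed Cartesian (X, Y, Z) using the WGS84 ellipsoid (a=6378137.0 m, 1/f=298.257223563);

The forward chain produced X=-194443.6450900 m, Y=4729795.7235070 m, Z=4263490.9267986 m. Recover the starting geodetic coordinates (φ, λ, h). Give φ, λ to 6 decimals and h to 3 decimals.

φ=42.199172°, λ=92.354125°, h=2191.729 m

start: X=-194443.6451, Y=4729795.7235, Z=4263490.9268 m
→ geod (Bowring, a=6378137.000): φ=42.19917200°, λ=92.35412500°, h=2191.7290 m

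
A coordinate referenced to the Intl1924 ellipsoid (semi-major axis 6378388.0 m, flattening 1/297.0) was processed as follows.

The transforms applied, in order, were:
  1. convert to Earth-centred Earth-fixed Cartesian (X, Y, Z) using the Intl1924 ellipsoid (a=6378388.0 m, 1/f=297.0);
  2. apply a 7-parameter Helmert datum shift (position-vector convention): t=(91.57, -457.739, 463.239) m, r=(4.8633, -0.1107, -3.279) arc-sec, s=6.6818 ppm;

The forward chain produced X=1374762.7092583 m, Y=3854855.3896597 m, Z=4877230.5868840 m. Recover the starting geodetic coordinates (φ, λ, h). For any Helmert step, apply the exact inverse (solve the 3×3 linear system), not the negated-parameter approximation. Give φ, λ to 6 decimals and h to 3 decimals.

φ=50.182211°, λ=70.376943°, h=985.897 m

start: X=1374762.7093, Y=3854855.3897, Z=4877230.5869 m
→ Helmert⁻¹: X=1374603.2814, Y=3855424.2017, Z=4876643.1218
→ geod (Bowring, a=6378388.000): φ=50.18221100°, λ=70.37694300°, h=985.8970 m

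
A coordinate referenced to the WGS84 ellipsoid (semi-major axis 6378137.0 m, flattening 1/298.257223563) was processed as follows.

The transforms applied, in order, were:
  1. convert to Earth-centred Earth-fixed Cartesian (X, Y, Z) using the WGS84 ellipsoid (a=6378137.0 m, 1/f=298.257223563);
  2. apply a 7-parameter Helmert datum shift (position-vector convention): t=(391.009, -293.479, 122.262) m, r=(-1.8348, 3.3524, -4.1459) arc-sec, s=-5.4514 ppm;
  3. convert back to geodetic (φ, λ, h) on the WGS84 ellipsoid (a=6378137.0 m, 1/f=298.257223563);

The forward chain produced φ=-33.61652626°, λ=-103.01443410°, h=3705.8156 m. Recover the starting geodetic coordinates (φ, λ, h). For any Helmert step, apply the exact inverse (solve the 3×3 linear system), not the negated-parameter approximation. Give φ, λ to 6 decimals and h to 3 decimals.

start: φ=-33.616526°, λ=-103.014434°, h=3705.816 m
→ ECEF (a=6378137.000, f=1/298.257223563): X=-1198047.9726, Y=-5183358.0106, Z=-3513156.1949
→ Helmert⁻¹: X=-1198284.2330, Y=-5183085.6195, Z=-3513363.1903
→ geod (Bowring, a=6378137.000): φ=-33.61913800°, λ=-103.01757400°, h=3643.7250 m

φ=-33.619138°, λ=-103.017574°, h=3643.725 m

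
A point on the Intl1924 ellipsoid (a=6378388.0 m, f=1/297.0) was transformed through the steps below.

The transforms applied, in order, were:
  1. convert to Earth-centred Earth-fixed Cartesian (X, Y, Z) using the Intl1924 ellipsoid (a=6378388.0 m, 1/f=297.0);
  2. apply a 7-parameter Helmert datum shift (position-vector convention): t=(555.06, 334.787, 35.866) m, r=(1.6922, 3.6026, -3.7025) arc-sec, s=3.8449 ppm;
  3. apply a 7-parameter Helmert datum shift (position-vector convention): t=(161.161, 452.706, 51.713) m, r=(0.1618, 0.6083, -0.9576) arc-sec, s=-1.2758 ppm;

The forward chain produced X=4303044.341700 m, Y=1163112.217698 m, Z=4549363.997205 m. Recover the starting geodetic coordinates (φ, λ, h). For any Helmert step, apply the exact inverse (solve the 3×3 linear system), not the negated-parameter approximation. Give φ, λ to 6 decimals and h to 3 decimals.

φ=45.783925°, λ=15.120329°, h=1015.471 m

start: X=4303044.3417, Y=1163112.2177, Z=4549363.9972 m
→ Helmert⁻¹: X=4302869.8559, Y=1162684.5400, Z=4549329.8659
→ Helmert⁻¹: X=4302197.9293, Y=1162459.8323, Z=4549342.1133
→ geod (Bowring, a=6378388.000): φ=45.78392500°, λ=15.12032900°, h=1015.4710 m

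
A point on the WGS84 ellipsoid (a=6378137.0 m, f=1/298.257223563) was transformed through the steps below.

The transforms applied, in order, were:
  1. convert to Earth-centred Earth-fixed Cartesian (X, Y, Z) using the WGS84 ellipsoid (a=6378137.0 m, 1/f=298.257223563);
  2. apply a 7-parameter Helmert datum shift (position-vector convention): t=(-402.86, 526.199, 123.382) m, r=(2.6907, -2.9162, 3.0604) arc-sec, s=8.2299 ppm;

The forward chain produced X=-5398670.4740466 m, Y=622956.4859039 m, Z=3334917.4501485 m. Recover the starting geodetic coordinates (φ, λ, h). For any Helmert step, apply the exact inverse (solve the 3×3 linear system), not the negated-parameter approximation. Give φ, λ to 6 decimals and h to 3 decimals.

start: X=-5398670.4740, Y=622956.4859, Z=3334917.4501 m
→ Helmert⁻¹: X=-5398166.8020, Y=622548.7608, Z=3334834.8223
→ geod (Bowring, a=6378137.000): φ=31.70934400°, λ=173.42137200°, h=3383.6540 m

φ=31.709344°, λ=173.421372°, h=3383.654 m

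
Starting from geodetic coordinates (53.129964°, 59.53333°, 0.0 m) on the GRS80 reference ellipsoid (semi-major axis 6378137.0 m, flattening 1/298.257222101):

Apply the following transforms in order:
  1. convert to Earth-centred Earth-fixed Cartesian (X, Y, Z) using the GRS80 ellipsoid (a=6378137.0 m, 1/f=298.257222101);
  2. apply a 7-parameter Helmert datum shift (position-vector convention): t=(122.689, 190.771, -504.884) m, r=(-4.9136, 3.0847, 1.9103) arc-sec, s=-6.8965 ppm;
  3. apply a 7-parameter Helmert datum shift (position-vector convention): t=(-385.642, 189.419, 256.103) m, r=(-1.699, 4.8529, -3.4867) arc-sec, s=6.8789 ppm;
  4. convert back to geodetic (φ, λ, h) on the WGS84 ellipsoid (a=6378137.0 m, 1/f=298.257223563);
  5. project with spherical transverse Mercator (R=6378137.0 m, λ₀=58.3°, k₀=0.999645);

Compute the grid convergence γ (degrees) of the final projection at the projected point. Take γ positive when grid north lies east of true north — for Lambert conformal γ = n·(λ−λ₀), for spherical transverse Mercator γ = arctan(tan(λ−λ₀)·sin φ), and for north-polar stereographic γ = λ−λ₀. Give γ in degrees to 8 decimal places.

start: φ=53.129964°, λ=59.533330°, h=0.000 m
→ ECEF (a=6378137.000, f=1/298.257222101): X=1944547.3840, Y=3305582.0227, Z=5079234.6672
→ Helmert 7p (PV): X=1944702.0081, Y=3305889.0016, Z=5078586.9293
→ Helmert 7p (PV): X=1944505.1140, Y=3306110.1205, Z=5078804.9823
→ geod (Bowring, a=6378137.000): φ=53.12452924°, λ=59.53787414°, h=-83.4619 m
→ into tm (λ₀=58.3°): φ=53.12452924°, λ−λ₀=1.23787414°
convergence γ = 0.99028255°

0.99028255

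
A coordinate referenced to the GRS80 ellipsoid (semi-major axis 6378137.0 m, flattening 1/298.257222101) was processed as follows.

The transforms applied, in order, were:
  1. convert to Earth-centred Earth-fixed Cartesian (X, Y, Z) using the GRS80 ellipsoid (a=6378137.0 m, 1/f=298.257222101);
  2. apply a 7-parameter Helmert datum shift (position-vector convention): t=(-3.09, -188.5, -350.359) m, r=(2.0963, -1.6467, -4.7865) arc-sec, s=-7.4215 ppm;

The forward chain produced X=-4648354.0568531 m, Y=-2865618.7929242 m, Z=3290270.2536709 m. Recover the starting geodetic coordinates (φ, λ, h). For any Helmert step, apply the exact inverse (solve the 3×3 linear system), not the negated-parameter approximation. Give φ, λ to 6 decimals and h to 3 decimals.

start: X=-4648354.0569, Y=-2865618.7929, Z=3290270.2537 m
→ Helmert⁻¹: X=-4648292.6974, Y=-2865525.9813, Z=3290711.2663
→ geod (Bowring, a=6378137.000): φ=31.24479200°, λ=-148.34747600°, h=3053.3420 m

φ=31.244792°, λ=-148.347476°, h=3053.342 m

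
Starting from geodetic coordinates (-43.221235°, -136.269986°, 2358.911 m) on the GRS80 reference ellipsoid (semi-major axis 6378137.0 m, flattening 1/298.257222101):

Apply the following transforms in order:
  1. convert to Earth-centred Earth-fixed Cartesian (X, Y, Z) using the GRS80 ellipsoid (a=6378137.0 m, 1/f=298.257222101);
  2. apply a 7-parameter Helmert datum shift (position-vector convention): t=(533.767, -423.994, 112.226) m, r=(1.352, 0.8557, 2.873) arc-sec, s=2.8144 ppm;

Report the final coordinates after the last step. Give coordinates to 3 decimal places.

X=-3364530.975 m, Y=-3219567.961 m, Z=-4346967.192 m

start: φ=-43.221235°, λ=-136.269986°, h=2358.911 m
→ ECEF (a=6378137.000, f=1/298.257222101): X=-3365082.0752, Y=-3219116.5294, Z=-4347060.0440
→ Helmert 7p (PV): X=-3364530.9747, Y=-3219567.9610, Z=-4346967.1924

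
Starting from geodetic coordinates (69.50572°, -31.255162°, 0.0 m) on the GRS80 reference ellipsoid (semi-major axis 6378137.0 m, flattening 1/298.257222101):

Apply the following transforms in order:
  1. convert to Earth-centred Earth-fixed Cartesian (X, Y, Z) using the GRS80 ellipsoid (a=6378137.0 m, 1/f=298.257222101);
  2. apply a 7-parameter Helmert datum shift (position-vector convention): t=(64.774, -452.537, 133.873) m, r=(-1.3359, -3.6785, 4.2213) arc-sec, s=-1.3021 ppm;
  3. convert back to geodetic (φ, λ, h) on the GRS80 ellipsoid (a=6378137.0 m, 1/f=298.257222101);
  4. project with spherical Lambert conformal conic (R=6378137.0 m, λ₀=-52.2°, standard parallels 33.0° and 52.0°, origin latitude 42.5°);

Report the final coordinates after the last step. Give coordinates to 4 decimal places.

start: φ=69.505720°, λ=-31.255162°, h=0.000 m
→ ECEF (a=6378137.000, f=1/298.257222101): X=1914608.5628, Y=-1162049.0206, Z=5951957.2982
→ Helmert 7p (PV): X=1914588.4793, Y=-1162422.3127, Z=5952125.0922
→ geod (Bowring, a=6378137.000): φ=69.50476430°, λ=-31.26359160°, h=218.9832 m
→ lcc (R=6378137.0, λ₀=-52.2°): E=917146.6662, N=3211247.0952

E=917146.6662 m, N=3211247.0952 m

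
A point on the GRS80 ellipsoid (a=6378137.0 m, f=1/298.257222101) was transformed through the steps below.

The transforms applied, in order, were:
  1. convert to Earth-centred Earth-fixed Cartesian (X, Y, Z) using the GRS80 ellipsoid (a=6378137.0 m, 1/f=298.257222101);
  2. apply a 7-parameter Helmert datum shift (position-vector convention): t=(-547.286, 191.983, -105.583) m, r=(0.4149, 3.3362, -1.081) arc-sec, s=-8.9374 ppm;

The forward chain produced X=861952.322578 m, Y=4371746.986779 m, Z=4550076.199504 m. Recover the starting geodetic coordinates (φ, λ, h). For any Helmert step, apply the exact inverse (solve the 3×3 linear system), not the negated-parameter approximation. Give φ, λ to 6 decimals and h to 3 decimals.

start: X=861952.3226, Y=4371746.9868, Z=4550076.1995 m
→ Helmert⁻¹: X=862410.8093, Y=4371607.7470, Z=4550227.6051
→ geod (Bowring, a=6378137.000): φ=45.79264600°, λ=78.84024800°, h=1422.9410 m

φ=45.792646°, λ=78.840248°, h=1422.941 m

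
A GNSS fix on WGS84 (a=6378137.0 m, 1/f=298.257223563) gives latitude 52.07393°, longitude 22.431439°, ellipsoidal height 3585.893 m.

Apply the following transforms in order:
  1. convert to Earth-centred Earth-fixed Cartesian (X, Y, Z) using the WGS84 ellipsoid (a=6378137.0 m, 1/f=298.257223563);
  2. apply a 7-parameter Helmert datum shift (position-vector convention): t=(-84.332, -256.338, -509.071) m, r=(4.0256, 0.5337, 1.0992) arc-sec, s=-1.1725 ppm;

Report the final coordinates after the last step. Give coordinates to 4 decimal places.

start: φ=52.073930°, λ=22.431439°, h=3585.893 m
→ ECEF (a=6378137.000, f=1/298.257223563): X=3633271.2649, Y=1499859.1921, Z=5010692.1910
→ Helmert 7p (PV): X=3633187.6449, Y=1499522.6656, Z=5010197.1162

X=3633187.6449 m, Y=1499522.6656 m, Z=5010197.1162 m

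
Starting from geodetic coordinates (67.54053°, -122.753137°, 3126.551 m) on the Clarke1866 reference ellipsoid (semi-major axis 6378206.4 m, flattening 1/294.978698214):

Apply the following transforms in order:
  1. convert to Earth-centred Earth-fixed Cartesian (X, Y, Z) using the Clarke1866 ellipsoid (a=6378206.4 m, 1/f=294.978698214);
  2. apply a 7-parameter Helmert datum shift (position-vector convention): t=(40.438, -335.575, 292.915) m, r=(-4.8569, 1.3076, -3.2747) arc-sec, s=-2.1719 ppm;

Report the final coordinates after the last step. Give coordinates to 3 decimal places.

start: φ=67.540530°, λ=-122.753137°, h=3126.551 m
→ ECEF (a=6378206.400, f=1/294.978698214): X=-1322758.9023, Y=-2056211.5923, Z=5874407.1828
→ Helmert 7p (PV): X=-1322710.9959, Y=-2056383.3772, Z=5874744.1420

X=-1322710.996 m, Y=-2056383.377 m, Z=5874744.142 m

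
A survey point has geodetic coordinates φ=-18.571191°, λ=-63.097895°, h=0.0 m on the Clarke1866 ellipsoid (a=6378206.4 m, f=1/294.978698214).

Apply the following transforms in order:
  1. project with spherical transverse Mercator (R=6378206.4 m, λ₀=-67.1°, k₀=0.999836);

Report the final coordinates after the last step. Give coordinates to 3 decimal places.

E=422523.113 m, N=-2071724.048 m

start: φ=-18.571191°, λ=-63.097895°, h=0.000 m
→ tm (R=6378206.4, λ₀=-67.1°): E=422523.1132, N=-2071724.0485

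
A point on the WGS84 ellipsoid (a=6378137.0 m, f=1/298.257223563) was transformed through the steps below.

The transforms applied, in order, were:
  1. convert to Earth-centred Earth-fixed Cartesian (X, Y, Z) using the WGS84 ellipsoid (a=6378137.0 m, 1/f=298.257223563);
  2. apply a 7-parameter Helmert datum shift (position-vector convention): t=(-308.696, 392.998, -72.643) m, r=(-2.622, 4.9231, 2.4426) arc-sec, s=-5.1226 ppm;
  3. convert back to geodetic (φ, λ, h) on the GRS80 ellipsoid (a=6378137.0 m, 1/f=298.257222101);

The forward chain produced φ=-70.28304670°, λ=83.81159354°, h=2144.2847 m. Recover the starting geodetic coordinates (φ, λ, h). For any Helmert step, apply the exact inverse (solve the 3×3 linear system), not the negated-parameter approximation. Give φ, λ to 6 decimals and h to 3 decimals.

φ=-70.284974°, λ=83.798094°, h=1987.706 m

start: φ=-70.283047°, λ=83.811594°, h=2144.285 m
→ ECEF (a=6378137.000, f=1/298.257222101): X=232731.0267, Y=2146370.4760, Z=-5983785.4677
→ Helmert⁻¹: X=233209.1486, Y=2146061.7732, Z=-5983710.6305
→ geod (Bowring, a=6378137.000): φ=-70.28497400°, λ=83.79809400°, h=1987.7060 m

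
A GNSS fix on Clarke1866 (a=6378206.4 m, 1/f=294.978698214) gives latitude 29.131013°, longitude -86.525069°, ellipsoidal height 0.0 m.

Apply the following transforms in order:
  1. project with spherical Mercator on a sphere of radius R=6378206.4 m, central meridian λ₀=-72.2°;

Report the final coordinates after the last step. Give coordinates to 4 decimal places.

start: φ=29.131013°, λ=-86.525069°, h=0.000 m
→ merc (R=6378206.4, λ₀=-72.2°): E=-1594676.7380, N=3392368.5570

E=-1594676.7380 m, N=3392368.5570 m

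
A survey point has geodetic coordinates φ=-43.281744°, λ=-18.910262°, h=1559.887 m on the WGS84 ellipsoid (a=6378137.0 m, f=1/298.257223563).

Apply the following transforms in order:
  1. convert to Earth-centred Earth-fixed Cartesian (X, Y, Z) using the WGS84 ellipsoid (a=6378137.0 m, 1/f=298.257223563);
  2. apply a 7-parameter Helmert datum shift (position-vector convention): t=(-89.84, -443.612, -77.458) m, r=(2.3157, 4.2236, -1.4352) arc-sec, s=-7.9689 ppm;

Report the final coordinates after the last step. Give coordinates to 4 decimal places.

X=4400397.4057 m, Y=-1507963.6264 m, Z=-4351560.1606 m

start: φ=-43.281744°, λ=-18.910262°, h=1559.887 m
→ ECEF (a=6378137.000, f=1/298.257223563): X=4400621.9047, Y=-1507550.2606, Z=-4351410.3446
→ Helmert 7p (PV): X=4400397.4057, Y=-1507963.6264, Z=-4351560.1606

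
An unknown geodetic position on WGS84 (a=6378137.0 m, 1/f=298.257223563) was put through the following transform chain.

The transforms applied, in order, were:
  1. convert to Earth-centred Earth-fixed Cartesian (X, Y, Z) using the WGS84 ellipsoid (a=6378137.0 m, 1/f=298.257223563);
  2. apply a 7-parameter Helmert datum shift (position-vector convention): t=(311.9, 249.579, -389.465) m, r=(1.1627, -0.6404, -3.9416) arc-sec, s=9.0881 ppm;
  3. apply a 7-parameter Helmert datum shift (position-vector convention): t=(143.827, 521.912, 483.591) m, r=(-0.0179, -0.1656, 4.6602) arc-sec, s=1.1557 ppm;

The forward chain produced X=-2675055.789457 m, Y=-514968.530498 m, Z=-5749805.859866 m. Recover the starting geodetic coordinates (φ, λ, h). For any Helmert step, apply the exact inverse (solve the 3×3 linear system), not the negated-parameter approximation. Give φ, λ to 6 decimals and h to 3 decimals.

φ=-64.792919°, λ=-169.088940°, h=2114.331 m

start: X=-2675055.7895, Y=-514968.5305, Z=-5749805.8599 m
→ Helmert⁻¹: X=-2675212.7866, Y=-515428.9059, Z=-5750280.7022
→ Helmert⁻¹: X=-2675508.3673, Y=-515757.3372, Z=-5749827.7680
→ geod (Bowring, a=6378137.000): φ=-64.79291900°, λ=-169.08894000°, h=2114.3310 m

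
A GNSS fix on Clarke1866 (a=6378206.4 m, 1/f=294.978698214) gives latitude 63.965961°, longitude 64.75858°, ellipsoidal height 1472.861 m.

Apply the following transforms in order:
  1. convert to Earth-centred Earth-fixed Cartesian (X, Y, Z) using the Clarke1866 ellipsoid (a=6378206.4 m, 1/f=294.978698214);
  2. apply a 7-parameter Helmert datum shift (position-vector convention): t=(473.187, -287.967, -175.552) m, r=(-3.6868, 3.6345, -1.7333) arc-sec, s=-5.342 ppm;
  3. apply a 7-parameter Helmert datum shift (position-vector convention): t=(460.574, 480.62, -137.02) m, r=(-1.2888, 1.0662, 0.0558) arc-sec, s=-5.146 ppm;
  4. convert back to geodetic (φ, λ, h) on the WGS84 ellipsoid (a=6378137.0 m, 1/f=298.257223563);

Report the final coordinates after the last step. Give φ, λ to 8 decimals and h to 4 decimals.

start: φ=63.965961°, λ=64.758580°, h=1472.861 m
→ ECEF (a=6378206.400, f=1/294.978698214): X=1197319.7643, Y=2539666.8328, Z=5709181.2529
→ Helmert 7p (PV): X=1197908.4950, Y=2539457.2835, Z=5708908.7111
→ Helmert 7p (PV): X=1198391.7273, Y=2539960.8302, Z=5708720.2538
→ geod (Bowring, a=6378137.000): φ=63.95663198°, λ=64.74135664°, h=1253.5694 m

φ=63.95663198°, λ=64.74135664°, h=1253.5694 m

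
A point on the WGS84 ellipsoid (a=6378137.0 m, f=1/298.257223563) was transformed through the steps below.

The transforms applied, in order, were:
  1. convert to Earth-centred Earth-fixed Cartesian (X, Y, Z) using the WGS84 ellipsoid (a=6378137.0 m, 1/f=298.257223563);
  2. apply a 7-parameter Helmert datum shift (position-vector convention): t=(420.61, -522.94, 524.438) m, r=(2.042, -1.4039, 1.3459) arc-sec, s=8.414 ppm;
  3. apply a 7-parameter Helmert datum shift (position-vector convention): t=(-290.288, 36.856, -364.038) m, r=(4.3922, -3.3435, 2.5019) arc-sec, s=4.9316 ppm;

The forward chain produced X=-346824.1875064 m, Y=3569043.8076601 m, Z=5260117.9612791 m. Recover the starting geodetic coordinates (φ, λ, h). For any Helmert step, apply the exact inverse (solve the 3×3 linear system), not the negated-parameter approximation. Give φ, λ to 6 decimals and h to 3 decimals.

start: X=-346824.1875, Y=3569043.8077, Z=5260117.9613 m
→ Helmert⁻¹: X=-346403.6294, Y=3569105.5671, Z=5260385.6714
→ Helmert⁻¹: X=-346762.2292, Y=3569652.8065, Z=5259783.9983
→ geod (Bowring, a=6378137.000): φ=55.89017800°, λ=95.54840200°, h=2643.9560 m

φ=55.890178°, λ=95.548402°, h=2643.956 m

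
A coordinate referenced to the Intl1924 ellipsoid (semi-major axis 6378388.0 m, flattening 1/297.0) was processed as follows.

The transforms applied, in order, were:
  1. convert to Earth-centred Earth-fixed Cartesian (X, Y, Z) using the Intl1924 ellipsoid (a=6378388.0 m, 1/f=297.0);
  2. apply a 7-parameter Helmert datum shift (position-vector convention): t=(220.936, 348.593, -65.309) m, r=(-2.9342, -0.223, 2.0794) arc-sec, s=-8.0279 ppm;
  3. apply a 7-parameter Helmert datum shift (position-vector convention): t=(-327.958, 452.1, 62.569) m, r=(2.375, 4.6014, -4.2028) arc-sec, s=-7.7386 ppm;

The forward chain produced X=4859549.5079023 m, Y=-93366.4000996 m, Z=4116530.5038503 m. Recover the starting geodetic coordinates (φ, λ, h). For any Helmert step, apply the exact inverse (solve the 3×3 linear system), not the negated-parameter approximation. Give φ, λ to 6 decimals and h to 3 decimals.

start: X=4859549.5079, Y=-93366.4001, Z=4116530.5039 m
→ Helmert⁻¹: X=4859825.1493, Y=-93672.8036, Z=4116609.2834
→ Helmert⁻¹: X=4859646.7278, Y=-94129.7043, Z=4116701.0480
→ geod (Bowring, a=6378388.000): φ=40.45398500°, λ=-1.10966100°, h=244.4190 m

φ=40.453985°, λ=-1.109661°, h=244.419 m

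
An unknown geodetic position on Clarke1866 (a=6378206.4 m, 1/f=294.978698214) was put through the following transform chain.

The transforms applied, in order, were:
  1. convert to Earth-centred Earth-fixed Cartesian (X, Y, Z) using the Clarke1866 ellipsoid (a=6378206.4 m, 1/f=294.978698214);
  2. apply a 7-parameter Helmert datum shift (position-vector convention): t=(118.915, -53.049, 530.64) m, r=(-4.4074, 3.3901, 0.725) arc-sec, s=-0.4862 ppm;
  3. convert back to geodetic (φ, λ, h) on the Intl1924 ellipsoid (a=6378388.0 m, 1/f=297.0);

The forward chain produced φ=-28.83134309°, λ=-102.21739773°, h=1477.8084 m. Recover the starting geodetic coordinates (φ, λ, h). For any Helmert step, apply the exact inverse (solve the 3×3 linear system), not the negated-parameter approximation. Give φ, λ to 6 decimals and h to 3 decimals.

φ=-28.838168°, λ=-102.218543°, h=1929.488 m

start: φ=-28.831343°, λ=-102.217398°, h=1477.808 m
→ ECEF (a=6378388.000, f=1/297.0): X=-1183686.1951, Y=-5466728.4394, Z=-3058294.5954
→ Helmert⁻¹: X=-1183774.6241, Y=-5466608.5246, Z=-3058962.9875
→ geod (Bowring, a=6378206.400): φ=-28.83816800°, λ=-102.21854300°, h=1929.4880 m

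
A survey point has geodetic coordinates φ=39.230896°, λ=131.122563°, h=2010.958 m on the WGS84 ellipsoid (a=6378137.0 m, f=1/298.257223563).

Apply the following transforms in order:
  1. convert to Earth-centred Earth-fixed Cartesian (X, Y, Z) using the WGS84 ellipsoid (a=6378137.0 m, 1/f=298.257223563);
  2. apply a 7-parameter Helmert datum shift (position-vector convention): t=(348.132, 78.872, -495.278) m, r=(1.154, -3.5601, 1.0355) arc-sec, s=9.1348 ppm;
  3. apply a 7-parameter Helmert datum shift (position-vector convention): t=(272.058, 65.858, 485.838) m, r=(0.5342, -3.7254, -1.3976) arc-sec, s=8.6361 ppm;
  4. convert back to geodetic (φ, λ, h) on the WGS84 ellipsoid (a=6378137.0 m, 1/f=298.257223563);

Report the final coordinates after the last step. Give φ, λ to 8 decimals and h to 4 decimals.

φ=39.23154966°, λ=131.11743755°, h=1886.3748 m

start: φ=39.230896°, λ=131.122563°, h=2010.958 m
→ ECEF (a=6378137.000, f=1/298.257223563): X=-3254629.8643, Y=3727887.7482, Z=4013477.2903
→ Helmert 7p (PV): X=-3254399.4505, Y=3727961.8799, Z=4012983.3565
→ Helmert 7p (PV): X=-3254202.7179, Y=3728071.5910, Z=4013454.7270
→ geod (Bowring, a=6378137.000): φ=39.23154966°, λ=131.11743755°, h=1886.3748 m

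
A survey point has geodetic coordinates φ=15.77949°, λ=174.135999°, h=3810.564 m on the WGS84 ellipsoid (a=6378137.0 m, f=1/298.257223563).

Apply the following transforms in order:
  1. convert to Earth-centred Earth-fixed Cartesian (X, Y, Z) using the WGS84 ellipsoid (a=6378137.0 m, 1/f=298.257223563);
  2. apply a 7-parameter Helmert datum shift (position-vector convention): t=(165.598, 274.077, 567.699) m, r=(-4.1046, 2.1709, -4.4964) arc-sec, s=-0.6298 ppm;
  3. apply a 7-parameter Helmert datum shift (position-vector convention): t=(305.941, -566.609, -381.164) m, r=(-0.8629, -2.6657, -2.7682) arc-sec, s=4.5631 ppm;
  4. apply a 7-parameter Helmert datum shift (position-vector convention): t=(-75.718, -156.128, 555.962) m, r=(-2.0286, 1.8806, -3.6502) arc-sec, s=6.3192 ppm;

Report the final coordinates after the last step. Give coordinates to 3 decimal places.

X=-6110443.367 m, Y=627551.388 m, Z=1725075.451 m

start: φ=15.779490°, λ=174.135999°, h=3810.564 m
→ ECEF (a=6378137.000, f=1/298.257223563): X=-6110821.3350, Y=627611.7692, Z=1724295.5067
→ Helmert 7p (PV): X=-6110620.0591, Y=628052.9745, Z=1724913.9457
→ Helmert 7p (PV): X=-6110355.8649, Y=627578.4561, Z=1724459.0532
→ Helmert 7p (PV): X=-6110443.3666, Y=627551.3876, Z=1725075.4511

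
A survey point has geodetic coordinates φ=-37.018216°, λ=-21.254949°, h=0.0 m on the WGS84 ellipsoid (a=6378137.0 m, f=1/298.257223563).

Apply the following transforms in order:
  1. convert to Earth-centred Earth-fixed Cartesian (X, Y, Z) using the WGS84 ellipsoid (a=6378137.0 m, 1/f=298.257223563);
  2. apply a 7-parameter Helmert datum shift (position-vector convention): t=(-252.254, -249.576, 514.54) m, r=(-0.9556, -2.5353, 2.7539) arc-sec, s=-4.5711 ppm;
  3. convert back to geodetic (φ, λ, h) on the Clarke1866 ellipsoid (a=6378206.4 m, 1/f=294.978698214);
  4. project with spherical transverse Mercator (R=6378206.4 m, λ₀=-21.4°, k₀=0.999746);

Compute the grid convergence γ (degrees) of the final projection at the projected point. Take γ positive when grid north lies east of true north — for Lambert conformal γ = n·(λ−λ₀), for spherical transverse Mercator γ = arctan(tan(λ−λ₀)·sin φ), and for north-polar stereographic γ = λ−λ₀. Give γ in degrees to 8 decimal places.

start: φ=-37.018216°, λ=-21.254949°, h=0.000 m
→ ECEF (a=6378137.000, f=1/298.257223563): X=4751939.9469, Y=-1848400.9232, Z=-3819007.4660
→ Helmert 7p (PV): X=4751737.5908, Y=-1848596.2987, Z=-3818408.4974
→ geod (Bowring, a=6378206.400): φ=-37.01660455°, λ=-21.25781952°, h=-437.9854 m
→ into tm (λ₀=-21.4°): φ=-37.01660455°, λ−λ₀=0.14218048°
convergence γ = -0.08559936°

-0.08559936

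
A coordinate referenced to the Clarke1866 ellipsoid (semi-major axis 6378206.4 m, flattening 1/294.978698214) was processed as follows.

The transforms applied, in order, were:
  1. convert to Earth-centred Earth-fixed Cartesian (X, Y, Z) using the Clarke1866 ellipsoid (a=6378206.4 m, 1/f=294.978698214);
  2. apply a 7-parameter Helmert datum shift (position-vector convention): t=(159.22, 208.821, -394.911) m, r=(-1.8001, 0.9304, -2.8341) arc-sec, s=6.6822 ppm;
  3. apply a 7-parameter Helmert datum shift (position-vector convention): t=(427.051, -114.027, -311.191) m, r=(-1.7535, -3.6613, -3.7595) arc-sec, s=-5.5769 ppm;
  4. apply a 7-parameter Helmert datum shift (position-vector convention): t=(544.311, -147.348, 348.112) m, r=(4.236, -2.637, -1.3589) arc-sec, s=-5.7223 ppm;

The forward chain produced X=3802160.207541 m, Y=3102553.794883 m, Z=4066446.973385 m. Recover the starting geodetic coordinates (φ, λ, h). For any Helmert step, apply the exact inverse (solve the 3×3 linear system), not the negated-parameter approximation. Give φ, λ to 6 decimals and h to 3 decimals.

start: X=3802160.2075, Y=3102553.7949, Z=4066446.9734 m
→ Helmert⁻¹: X=3801669.1909, Y=3102827.4459, Z=4066009.8045
→ Helmert⁻¹: X=3801278.9610, Y=3102993.4936, Z=4066302.5778
→ Helmert⁻¹: X=3801033.3651, Y=3102780.6752, Z=4066714.5382
→ geod (Bowring, a=6378206.400): φ=39.84378100°, λ=39.22473600°, h=3479.2650 m

φ=39.843781°, λ=39.224736°, h=3479.265 m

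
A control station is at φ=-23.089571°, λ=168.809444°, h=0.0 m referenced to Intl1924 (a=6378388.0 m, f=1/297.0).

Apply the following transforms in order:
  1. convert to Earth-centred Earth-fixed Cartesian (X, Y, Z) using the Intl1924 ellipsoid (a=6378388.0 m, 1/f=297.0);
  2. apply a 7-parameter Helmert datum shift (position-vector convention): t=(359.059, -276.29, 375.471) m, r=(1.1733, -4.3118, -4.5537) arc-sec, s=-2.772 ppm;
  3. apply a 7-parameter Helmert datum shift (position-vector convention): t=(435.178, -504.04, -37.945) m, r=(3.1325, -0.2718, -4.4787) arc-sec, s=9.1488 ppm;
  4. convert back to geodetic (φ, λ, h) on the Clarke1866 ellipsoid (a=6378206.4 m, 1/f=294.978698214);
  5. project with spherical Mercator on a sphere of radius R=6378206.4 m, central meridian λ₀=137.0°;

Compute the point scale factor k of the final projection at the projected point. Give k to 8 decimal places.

1.08710302

start: φ=-23.089571°, λ=168.809444°, h=0.000 m
→ ECEF (a=6378388.000, f=1/297.0): X=-5758855.0980, Y=1139297.6067, Z=-2485879.6899
→ Helmert 7p (PV): X=-5758402.9581, Y=1139159.4366, Z=-2485611.2313
→ Helmert 7p (PV): X=-5757992.4520, Y=1138828.6027, Z=-2485662.2044
→ geod (Bowring, a=6378206.400): φ=-23.09203640°, λ=168.81230092°, h=-743.3887 m
→ into merc (λ₀=137.0°): φ=-23.09203640°, λ−λ₀=31.81230092°
scale k = 1.08710302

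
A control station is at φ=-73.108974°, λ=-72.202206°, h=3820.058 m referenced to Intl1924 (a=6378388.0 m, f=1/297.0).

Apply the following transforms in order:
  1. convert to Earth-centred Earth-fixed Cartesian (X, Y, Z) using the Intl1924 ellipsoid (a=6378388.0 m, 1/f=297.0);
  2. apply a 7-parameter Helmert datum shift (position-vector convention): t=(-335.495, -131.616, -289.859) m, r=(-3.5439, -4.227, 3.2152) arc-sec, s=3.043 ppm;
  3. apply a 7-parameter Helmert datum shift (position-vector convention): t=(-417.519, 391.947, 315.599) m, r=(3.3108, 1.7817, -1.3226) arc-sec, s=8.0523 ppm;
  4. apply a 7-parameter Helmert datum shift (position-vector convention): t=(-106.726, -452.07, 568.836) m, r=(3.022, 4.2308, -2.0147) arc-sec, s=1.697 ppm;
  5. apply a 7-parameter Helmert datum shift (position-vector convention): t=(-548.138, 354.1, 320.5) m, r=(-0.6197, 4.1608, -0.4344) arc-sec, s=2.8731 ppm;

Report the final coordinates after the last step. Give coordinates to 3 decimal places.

X=566975.083 m, Y=-1770876.307 m, Z=-6083802.557 m

start: φ=-73.108974°, λ=-72.202206°, h=3820.058 m
→ ECEF (a=6378388.000, f=1/297.0): X=568554.2405, Y=-1771073.3931, Z=-6084587.3317
→ Helmert 7p (PV): X=568372.7749, Y=-1771306.0775, Z=-6084853.6252
→ Helmert 7p (PV): X=567895.9138, Y=-1770834.3681, Z=-6084620.3647
→ Helmert 7p (PV): X=567648.0499, Y=-1771205.8438, Z=-6084099.4474
→ Helmert 7p (PV): X=566975.0830, Y=-1770876.3072, Z=-6083802.5569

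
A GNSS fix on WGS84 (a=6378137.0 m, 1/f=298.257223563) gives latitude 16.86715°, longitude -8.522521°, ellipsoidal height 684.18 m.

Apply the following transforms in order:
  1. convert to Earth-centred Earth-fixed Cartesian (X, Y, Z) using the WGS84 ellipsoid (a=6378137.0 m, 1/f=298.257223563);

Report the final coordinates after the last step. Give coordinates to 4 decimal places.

start: φ=16.867150°, λ=-8.522521°, h=684.180 m
→ ECEF (a=6378137.000, f=1/298.257223563): X=6038699.9206, Y=-904916.5138, Z=1838967.0607

X=6038699.9206 m, Y=-904916.5138 m, Z=1838967.0607 m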